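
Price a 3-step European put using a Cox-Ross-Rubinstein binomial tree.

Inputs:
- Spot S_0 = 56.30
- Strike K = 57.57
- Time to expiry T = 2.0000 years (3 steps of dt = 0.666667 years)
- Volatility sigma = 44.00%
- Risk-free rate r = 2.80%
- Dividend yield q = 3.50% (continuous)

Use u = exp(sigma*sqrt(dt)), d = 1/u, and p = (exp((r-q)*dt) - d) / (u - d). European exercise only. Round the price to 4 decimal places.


dt = T/N = 0.666667
u = exp(sigma*sqrt(dt)) = 1.432267; d = 1/u = 0.698194
p = (exp((r-q)*dt) - d) / (u - d) = 0.404797
Discount per step: exp(-r*dt) = 0.981506
Stock lattice S(k, i) with i counting down-moves:
  k=0: S(0,0) = 56.3000
  k=1: S(1,0) = 80.6366; S(1,1) = 39.3083
  k=2: S(2,0) = 115.4932; S(2,1) = 56.3000; S(2,2) = 27.4448
  k=3: S(3,0) = 165.4171; S(3,1) = 80.6366; S(3,2) = 39.3083; S(3,3) = 19.1618
Terminal payoffs V(N, i) = max(K - S_T, 0):
  V(3,0) = 0.000000; V(3,1) = 0.000000; V(3,2) = 18.261686; V(3,3) = 38.408194
Backward induction: V(k, i) = exp(-r*dt) * [p * V(k+1, i) + (1-p) * V(k+1, i+1)].
  V(2,0) = exp(-r*dt) * [p*0.000000 + (1-p)*0.000000] = 0.000000
  V(2,1) = exp(-r*dt) * [p*0.000000 + (1-p)*18.261686] = 10.668403
  V(2,2) = exp(-r*dt) * [p*18.261686 + (1-p)*38.408194] = 29.693471
  V(1,0) = exp(-r*dt) * [p*0.000000 + (1-p)*10.668403] = 6.232438
  V(1,1) = exp(-r*dt) * [p*10.668403 + (1-p)*29.693471] = 21.585474
  V(0,0) = exp(-r*dt) * [p*6.232438 + (1-p)*21.585474] = 15.086359

Answer: Price = V(0,0) = 15.0864


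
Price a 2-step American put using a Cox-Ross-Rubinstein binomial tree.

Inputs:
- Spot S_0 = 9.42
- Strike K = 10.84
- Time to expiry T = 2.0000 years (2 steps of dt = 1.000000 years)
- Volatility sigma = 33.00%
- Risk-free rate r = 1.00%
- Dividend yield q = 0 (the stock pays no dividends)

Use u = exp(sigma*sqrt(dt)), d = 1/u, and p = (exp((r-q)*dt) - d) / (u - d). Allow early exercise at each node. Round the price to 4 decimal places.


Answer: Price = V(0,0) = 2.6244

Derivation:
dt = T/N = 1.000000
u = exp(sigma*sqrt(dt)) = 1.390968; d = 1/u = 0.718924
p = (exp((r-q)*dt) - d) / (u - d) = 0.433195
Discount per step: exp(-r*dt) = 0.990050
Stock lattice S(k, i) with i counting down-moves:
  k=0: S(0,0) = 9.4200
  k=1: S(1,0) = 13.1029; S(1,1) = 6.7723
  k=2: S(2,0) = 18.2257; S(2,1) = 9.4200; S(2,2) = 4.8687
Terminal payoffs V(N, i) = max(K - S_T, 0):
  V(2,0) = 0.000000; V(2,1) = 1.420000; V(2,2) = 5.971260
Backward induction: V(k, i) = exp(-r*dt) * [p * V(k+1, i) + (1-p) * V(k+1, i+1)]; then take max(V_cont, immediate exercise) for American.
  V(1,0) = exp(-r*dt) * [p*0.000000 + (1-p)*1.420000] = 0.796854; exercise = 0.000000; V(1,0) = max -> 0.796854
  V(1,1) = exp(-r*dt) * [p*1.420000 + (1-p)*5.971260] = 3.959879; exercise = 4.067738; V(1,1) = max -> 4.067738
  V(0,0) = exp(-r*dt) * [p*0.796854 + (1-p)*4.067738] = 2.624431; exercise = 1.420000; V(0,0) = max -> 2.624431


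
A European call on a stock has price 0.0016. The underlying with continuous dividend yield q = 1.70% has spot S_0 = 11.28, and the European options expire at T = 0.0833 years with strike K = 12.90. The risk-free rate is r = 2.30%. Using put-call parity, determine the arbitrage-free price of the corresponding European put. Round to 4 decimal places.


Answer: Put price = 1.6129

Derivation:
Put-call parity: C - P = S_0 * exp(-qT) - K * exp(-rT).
S_0 * exp(-qT) = 11.2800 * 0.99858490 = 11.26403770
K * exp(-rT) = 12.9000 * 0.99808593 = 12.87530855
P = C - S*exp(-qT) + K*exp(-rT)
P = 0.0016 - 11.26403770 + 12.87530855 = 1.6129


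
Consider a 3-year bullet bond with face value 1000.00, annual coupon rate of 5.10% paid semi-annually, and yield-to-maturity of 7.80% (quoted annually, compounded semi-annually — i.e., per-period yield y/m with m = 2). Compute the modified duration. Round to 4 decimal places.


Coupon per period c = face * coupon_rate / m = 25.500000
Periods per year m = 2; per-period yield y/m = 0.039000
Number of cashflows N = 6
Cashflows (t years, CF_t, discount factor 1/(1+y/m)^(m*t), PV):
  t = 0.5000: CF_t = 25.500000, DF = 0.962464, PV = 24.542830
  t = 1.0000: CF_t = 25.500000, DF = 0.926337, PV = 23.621588
  t = 1.5000: CF_t = 25.500000, DF = 0.891566, PV = 22.734926
  t = 2.0000: CF_t = 25.500000, DF = 0.858100, PV = 21.881545
  t = 2.5000: CF_t = 25.500000, DF = 0.825890, PV = 21.060198
  t = 3.0000: CF_t = 1025.500000, DF = 0.794889, PV = 815.159097
Price P = sum_t PV_t = 929.000183
First compute Macaulay numerator sum_t t * PV_t:
  t * PV_t at t = 0.5000: 12.271415
  t * PV_t at t = 1.0000: 23.621588
  t * PV_t at t = 1.5000: 34.102388
  t * PV_t at t = 2.0000: 43.763091
  t * PV_t at t = 2.5000: 52.650494
  t * PV_t at t = 3.0000: 2445.477290
Macaulay duration D = 2611.886266 / 929.000183 = 2.811502
Modified duration = D / (1 + y/m) = 2.811502 / (1 + 0.039000) = 2.705970

Answer: Modified duration = 2.7060


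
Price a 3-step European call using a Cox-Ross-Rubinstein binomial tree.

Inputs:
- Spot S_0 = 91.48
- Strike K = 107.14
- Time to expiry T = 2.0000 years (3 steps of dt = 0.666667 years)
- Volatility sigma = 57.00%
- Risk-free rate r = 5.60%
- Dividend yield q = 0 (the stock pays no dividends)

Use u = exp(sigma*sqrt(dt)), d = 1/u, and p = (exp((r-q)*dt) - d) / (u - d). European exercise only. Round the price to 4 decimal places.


dt = T/N = 0.666667
u = exp(sigma*sqrt(dt)) = 1.592656; d = 1/u = 0.627882
p = (exp((r-q)*dt) - d) / (u - d) = 0.425133
Discount per step: exp(-r*dt) = 0.963355
Stock lattice S(k, i) with i counting down-moves:
  k=0: S(0,0) = 91.4800
  k=1: S(1,0) = 145.6962; S(1,1) = 57.4386
  k=2: S(2,0) = 232.0439; S(2,1) = 91.4800; S(2,2) = 36.0647
  k=3: S(3,0) = 369.5661; S(3,1) = 145.6962; S(3,2) = 57.4386; S(3,3) = 22.6444
Terminal payoffs V(N, i) = max(S_T - K, 0):
  V(3,0) = 262.426066; V(3,1) = 38.556169; V(3,2) = 0.000000; V(3,3) = 0.000000
Backward induction: V(k, i) = exp(-r*dt) * [p * V(k+1, i) + (1-p) * V(k+1, i+1)].
  V(2,0) = exp(-r*dt) * [p*262.426066 + (1-p)*38.556169] = 128.830024
  V(2,1) = exp(-r*dt) * [p*38.556169 + (1-p)*0.000000] = 15.790822
  V(2,2) = exp(-r*dt) * [p*0.000000 + (1-p)*0.000000] = 0.000000
  V(1,0) = exp(-r*dt) * [p*128.830024 + (1-p)*15.790822] = 61.507792
  V(1,1) = exp(-r*dt) * [p*15.790822 + (1-p)*0.000000] = 6.467190
  V(0,0) = exp(-r*dt) * [p*61.507792 + (1-p)*6.467190] = 28.772282

Answer: Price = V(0,0) = 28.7723


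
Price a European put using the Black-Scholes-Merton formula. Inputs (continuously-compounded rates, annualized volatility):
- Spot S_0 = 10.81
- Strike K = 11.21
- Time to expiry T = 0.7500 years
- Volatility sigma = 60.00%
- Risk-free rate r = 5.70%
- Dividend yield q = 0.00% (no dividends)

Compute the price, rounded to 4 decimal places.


Answer: Price = 2.1744

Derivation:
d1 = (ln(S/K) + (r - q + 0.5*sigma^2) * T) / (sigma * sqrt(T)) = 0.27215405
d2 = d1 - sigma * sqrt(T) = -0.24746119
exp(-rT) = 0.95815090; exp(-qT) = 1.00000000
P = K * exp(-rT) * N(-d2) - S_0 * exp(-qT) * N(-d1)
N(-d1) = 0.39275178; N(-d2) = 0.59772434
P = 11.2100 * 0.95815090 * 0.59772434 - 10.8100 * 1.00000000 * 0.39275178 = 2.1744


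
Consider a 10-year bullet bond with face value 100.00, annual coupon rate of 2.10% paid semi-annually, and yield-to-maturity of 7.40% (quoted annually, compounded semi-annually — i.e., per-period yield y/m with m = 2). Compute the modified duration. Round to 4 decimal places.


Answer: Modified duration = 8.4434

Derivation:
Coupon per period c = face * coupon_rate / m = 1.050000
Periods per year m = 2; per-period yield y/m = 0.037000
Number of cashflows N = 20
Cashflows (t years, CF_t, discount factor 1/(1+y/m)^(m*t), PV):
  t = 0.5000: CF_t = 1.050000, DF = 0.964320, PV = 1.012536
  t = 1.0000: CF_t = 1.050000, DF = 0.929913, PV = 0.976409
  t = 1.5000: CF_t = 1.050000, DF = 0.896734, PV = 0.941571
  t = 2.0000: CF_t = 1.050000, DF = 0.864739, PV = 0.907976
  t = 2.5000: CF_t = 1.050000, DF = 0.833885, PV = 0.875579
  t = 3.0000: CF_t = 1.050000, DF = 0.804132, PV = 0.844339
  t = 3.5000: CF_t = 1.050000, DF = 0.775441, PV = 0.814213
  t = 4.0000: CF_t = 1.050000, DF = 0.747773, PV = 0.785162
  t = 4.5000: CF_t = 1.050000, DF = 0.721093, PV = 0.757147
  t = 5.0000: CF_t = 1.050000, DF = 0.695364, PV = 0.730133
  t = 5.5000: CF_t = 1.050000, DF = 0.670554, PV = 0.704082
  t = 6.0000: CF_t = 1.050000, DF = 0.646629, PV = 0.678960
  t = 6.5000: CF_t = 1.050000, DF = 0.623557, PV = 0.654735
  t = 7.0000: CF_t = 1.050000, DF = 0.601309, PV = 0.631374
  t = 7.5000: CF_t = 1.050000, DF = 0.579854, PV = 0.608847
  t = 8.0000: CF_t = 1.050000, DF = 0.559165, PV = 0.587123
  t = 8.5000: CF_t = 1.050000, DF = 0.539214, PV = 0.566175
  t = 9.0000: CF_t = 1.050000, DF = 0.519975, PV = 0.545974
  t = 9.5000: CF_t = 1.050000, DF = 0.501422, PV = 0.526493
  t = 10.0000: CF_t = 101.050000, DF = 0.483532, PV = 48.860869
Price P = sum_t PV_t = 63.009697
First compute Macaulay numerator sum_t t * PV_t:
  t * PV_t at t = 0.5000: 0.506268
  t * PV_t at t = 1.0000: 0.976409
  t * PV_t at t = 1.5000: 1.412356
  t * PV_t at t = 2.0000: 1.815952
  t * PV_t at t = 2.5000: 2.188948
  t * PV_t at t = 3.0000: 2.533016
  t * PV_t at t = 3.5000: 2.849745
  t * PV_t at t = 4.0000: 3.140648
  t * PV_t at t = 4.5000: 3.407164
  t * PV_t at t = 5.0000: 3.650663
  t * PV_t at t = 5.5000: 3.872449
  t * PV_t at t = 6.0000: 4.073760
  t * PV_t at t = 6.5000: 4.255777
  t * PV_t at t = 7.0000: 4.419618
  t * PV_t at t = 7.5000: 4.566350
  t * PV_t at t = 8.0000: 4.696985
  t * PV_t at t = 8.5000: 4.812485
  t * PV_t at t = 9.0000: 4.913763
  t * PV_t at t = 9.5000: 5.001687
  t * PV_t at t = 10.0000: 488.608694
Macaulay duration D = 551.702737 / 63.009697 = 8.755839
Modified duration = D / (1 + y/m) = 8.755839 / (1 + 0.037000) = 8.443432


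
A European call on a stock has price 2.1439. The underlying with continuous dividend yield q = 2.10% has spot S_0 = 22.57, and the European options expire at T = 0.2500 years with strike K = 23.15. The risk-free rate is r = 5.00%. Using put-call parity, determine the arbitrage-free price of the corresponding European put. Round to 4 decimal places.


Answer: Put price = 2.5545

Derivation:
Put-call parity: C - P = S_0 * exp(-qT) - K * exp(-rT).
S_0 * exp(-qT) = 22.5700 * 0.99476376 = 22.45181800
K * exp(-rT) = 23.1500 * 0.98757780 = 22.86242608
P = C - S*exp(-qT) + K*exp(-rT)
P = 2.1439 - 22.45181800 + 22.86242608 = 2.5545


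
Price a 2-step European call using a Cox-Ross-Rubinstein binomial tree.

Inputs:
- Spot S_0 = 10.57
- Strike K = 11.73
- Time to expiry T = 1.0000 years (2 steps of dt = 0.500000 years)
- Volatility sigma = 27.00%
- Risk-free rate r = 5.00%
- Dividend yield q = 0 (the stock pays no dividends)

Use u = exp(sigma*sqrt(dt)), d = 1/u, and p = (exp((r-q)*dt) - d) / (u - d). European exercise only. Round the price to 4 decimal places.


Answer: Price = V(0,0) = 0.9595

Derivation:
dt = T/N = 0.500000
u = exp(sigma*sqrt(dt)) = 1.210361; d = 1/u = 0.826200
p = (exp((r-q)*dt) - d) / (u - d) = 0.518312
Discount per step: exp(-r*dt) = 0.975310
Stock lattice S(k, i) with i counting down-moves:
  k=0: S(0,0) = 10.5700
  k=1: S(1,0) = 12.7935; S(1,1) = 8.7329
  k=2: S(2,0) = 15.4848; S(2,1) = 10.5700; S(2,2) = 7.2151
Terminal payoffs V(N, i) = max(S_T - K, 0):
  V(2,0) = 3.754778; V(2,1) = 0.000000; V(2,2) = 0.000000
Backward induction: V(k, i) = exp(-r*dt) * [p * V(k+1, i) + (1-p) * V(k+1, i+1)].
  V(1,0) = exp(-r*dt) * [p*3.754778 + (1-p)*0.000000] = 1.898095
  V(1,1) = exp(-r*dt) * [p*0.000000 + (1-p)*0.000000] = 0.000000
  V(0,0) = exp(-r*dt) * [p*1.898095 + (1-p)*0.000000] = 0.959515


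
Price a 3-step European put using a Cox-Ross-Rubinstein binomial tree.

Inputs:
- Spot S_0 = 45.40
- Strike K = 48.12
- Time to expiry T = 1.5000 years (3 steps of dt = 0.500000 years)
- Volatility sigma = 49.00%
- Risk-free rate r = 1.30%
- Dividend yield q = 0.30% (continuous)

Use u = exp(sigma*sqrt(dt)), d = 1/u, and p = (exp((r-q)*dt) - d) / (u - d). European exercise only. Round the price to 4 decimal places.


Answer: Price = V(0,0) = 12.7407

Derivation:
dt = T/N = 0.500000
u = exp(sigma*sqrt(dt)) = 1.414084; d = 1/u = 0.707171
p = (exp((r-q)*dt) - d) / (u - d) = 0.421326
Discount per step: exp(-r*dt) = 0.993521
Stock lattice S(k, i) with i counting down-moves:
  k=0: S(0,0) = 45.4000
  k=1: S(1,0) = 64.1994; S(1,1) = 32.1056
  k=2: S(2,0) = 90.7834; S(2,1) = 45.4000; S(2,2) = 22.7041
  k=3: S(3,0) = 128.3754; S(3,1) = 64.1994; S(3,2) = 32.1056; S(3,3) = 16.0557
Terminal payoffs V(N, i) = max(K - S_T, 0):
  V(3,0) = 0.000000; V(3,1) = 0.000000; V(3,2) = 16.014422; V(3,3) = 32.064281
Backward induction: V(k, i) = exp(-r*dt) * [p * V(k+1, i) + (1-p) * V(k+1, i+1)].
  V(2,0) = exp(-r*dt) * [p*0.000000 + (1-p)*0.000000] = 0.000000
  V(2,1) = exp(-r*dt) * [p*0.000000 + (1-p)*16.014422] = 9.207082
  V(2,2) = exp(-r*dt) * [p*16.014422 + (1-p)*32.064281] = 25.138121
  V(1,0) = exp(-r*dt) * [p*0.000000 + (1-p)*9.207082] = 5.293376
  V(1,1) = exp(-r*dt) * [p*9.207082 + (1-p)*25.138121] = 18.306573
  V(0,0) = exp(-r*dt) * [p*5.293376 + (1-p)*18.306573] = 12.740685


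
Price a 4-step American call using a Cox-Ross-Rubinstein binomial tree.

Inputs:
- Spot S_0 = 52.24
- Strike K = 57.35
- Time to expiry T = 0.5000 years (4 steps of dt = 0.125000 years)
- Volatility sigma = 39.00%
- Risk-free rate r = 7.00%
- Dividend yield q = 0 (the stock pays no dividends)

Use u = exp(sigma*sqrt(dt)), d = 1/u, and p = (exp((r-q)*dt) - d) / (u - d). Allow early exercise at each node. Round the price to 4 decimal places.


dt = T/N = 0.125000
u = exp(sigma*sqrt(dt)) = 1.147844; d = 1/u = 0.871198
p = (exp((r-q)*dt) - d) / (u - d) = 0.497351
Discount per step: exp(-r*dt) = 0.991288
Stock lattice S(k, i) with i counting down-moves:
  k=0: S(0,0) = 52.2400
  k=1: S(1,0) = 59.9634; S(1,1) = 45.5114
  k=2: S(2,0) = 68.8287; S(2,1) = 52.2400; S(2,2) = 39.6494
  k=3: S(3,0) = 79.0046; S(3,1) = 59.9634; S(3,2) = 45.5114; S(3,3) = 34.5425
  k=4: S(4,0) = 90.6850; S(4,1) = 68.8287; S(4,2) = 52.2400; S(4,3) = 39.6494; S(4,4) = 30.0934
Terminal payoffs V(N, i) = max(S_T - K, 0):
  V(4,0) = 33.334983; V(4,1) = 11.478653; V(4,2) = 0.000000; V(4,3) = 0.000000; V(4,4) = 0.000000
Backward induction: V(k, i) = exp(-r*dt) * [p * V(k+1, i) + (1-p) * V(k+1, i+1)]; then take max(V_cont, immediate exercise) for American.
  V(3,0) = exp(-r*dt) * [p*33.334983 + (1-p)*11.478653] = 22.154213; exercise = 21.654590; V(3,0) = max -> 22.154213
  V(3,1) = exp(-r*dt) * [p*11.478653 + (1-p)*0.000000] = 5.659181; exercise = 2.613396; V(3,1) = max -> 5.659181
  V(3,2) = exp(-r*dt) * [p*0.000000 + (1-p)*0.000000] = 0.000000; exercise = 0.000000; V(3,2) = max -> 0.000000
  V(3,3) = exp(-r*dt) * [p*0.000000 + (1-p)*0.000000] = 0.000000; exercise = 0.000000; V(3,3) = max -> 0.000000
  V(2,0) = exp(-r*dt) * [p*22.154213 + (1-p)*5.659181] = 13.742224; exercise = 11.478653; V(2,0) = max -> 13.742224
  V(2,1) = exp(-r*dt) * [p*5.659181 + (1-p)*0.000000] = 2.790077; exercise = 0.000000; V(2,1) = max -> 2.790077
  V(2,2) = exp(-r*dt) * [p*0.000000 + (1-p)*0.000000] = 0.000000; exercise = 0.000000; V(2,2) = max -> 0.000000
  V(1,0) = exp(-r*dt) * [p*13.742224 + (1-p)*2.790077] = 8.165374; exercise = 2.613396; V(1,0) = max -> 8.165374
  V(1,1) = exp(-r*dt) * [p*2.790077 + (1-p)*0.000000] = 1.375558; exercise = 0.000000; V(1,1) = max -> 1.375558
  V(0,0) = exp(-r*dt) * [p*8.165374 + (1-p)*1.375558] = 4.711075; exercise = 0.000000; V(0,0) = max -> 4.711075

Answer: Price = V(0,0) = 4.7111


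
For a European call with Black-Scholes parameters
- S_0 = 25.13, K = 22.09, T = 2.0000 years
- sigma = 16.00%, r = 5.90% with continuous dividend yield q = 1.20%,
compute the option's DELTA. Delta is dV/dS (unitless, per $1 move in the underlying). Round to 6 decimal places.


d1 = 1.0983902146; d2 = 0.8721160446
phi(d1) = 0.2182380008; exp(-qT) = 0.9762857098; exp(-rT) = 0.8886960526
N(d1) = 0.8639829333
Delta = exp(-qT) * N(d1) = 0.9762857098 * 0.8639829333 = 0.843494

Answer: Delta = 0.843494


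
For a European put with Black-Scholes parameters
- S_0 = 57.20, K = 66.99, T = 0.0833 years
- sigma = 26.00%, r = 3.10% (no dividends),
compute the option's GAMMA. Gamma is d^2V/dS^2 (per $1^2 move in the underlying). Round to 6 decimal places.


Answer: Gamma = 0.011758

Derivation:
d1 = -2.0334562085; d2 = -2.1084967309
phi(d1) = 0.0504682623; exp(-qT) = 1.0000000000; exp(-rT) = 0.9974210313
Gamma = exp(-qT) * phi(d1) / (S * sigma * sqrt(T)) = 1.0000000000 * 0.0504682623 / (57.2000 * 0.2600 * 0.2886173938) = 0.011758


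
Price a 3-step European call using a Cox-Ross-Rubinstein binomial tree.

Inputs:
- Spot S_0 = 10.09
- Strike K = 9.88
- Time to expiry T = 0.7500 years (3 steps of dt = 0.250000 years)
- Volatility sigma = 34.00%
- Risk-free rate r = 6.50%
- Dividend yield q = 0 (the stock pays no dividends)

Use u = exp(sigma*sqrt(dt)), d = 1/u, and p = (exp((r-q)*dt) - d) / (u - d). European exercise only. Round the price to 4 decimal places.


Answer: Price = V(0,0) = 1.6029

Derivation:
dt = T/N = 0.250000
u = exp(sigma*sqrt(dt)) = 1.185305; d = 1/u = 0.843665
p = (exp((r-q)*dt) - d) / (u - d) = 0.505555
Discount per step: exp(-r*dt) = 0.983881
Stock lattice S(k, i) with i counting down-moves:
  k=0: S(0,0) = 10.0900
  k=1: S(1,0) = 11.9597; S(1,1) = 8.5126
  k=2: S(2,0) = 14.1759; S(2,1) = 10.0900; S(2,2) = 7.1818
  k=3: S(3,0) = 16.8028; S(3,1) = 11.9597; S(3,2) = 8.5126; S(3,3) = 6.0590
Terminal payoffs V(N, i) = max(S_T - K, 0):
  V(3,0) = 6.922788; V(3,1) = 2.079726; V(3,2) = 0.000000; V(3,3) = 0.000000
Backward induction: V(k, i) = exp(-r*dt) * [p * V(k+1, i) + (1-p) * V(k+1, i+1)].
  V(2,0) = exp(-r*dt) * [p*6.922788 + (1-p)*2.079726] = 4.455174
  V(2,1) = exp(-r*dt) * [p*2.079726 + (1-p)*0.000000] = 1.034469
  V(2,2) = exp(-r*dt) * [p*0.000000 + (1-p)*0.000000] = 0.000000
  V(1,0) = exp(-r*dt) * [p*4.455174 + (1-p)*1.034469] = 2.719275
  V(1,1) = exp(-r*dt) * [p*1.034469 + (1-p)*0.000000] = 0.514552
  V(0,0) = exp(-r*dt) * [p*2.719275 + (1-p)*0.514552] = 1.602901


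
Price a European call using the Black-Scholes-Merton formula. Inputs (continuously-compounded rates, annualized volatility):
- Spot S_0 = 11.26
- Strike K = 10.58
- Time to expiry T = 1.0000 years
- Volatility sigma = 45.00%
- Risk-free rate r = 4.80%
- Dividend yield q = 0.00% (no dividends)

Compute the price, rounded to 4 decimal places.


d1 = (ln(S/K) + (r - q + 0.5*sigma^2) * T) / (sigma * sqrt(T)) = 0.47009155
d2 = d1 - sigma * sqrt(T) = 0.02009155
exp(-rT) = 0.95313379; exp(-qT) = 1.00000000
C = S_0 * exp(-qT) * N(d1) - K * exp(-rT) * N(d2)
N(d1) = 0.68085519; N(d2) = 0.50801483
C = 11.2600 * 1.00000000 * 0.68085519 - 10.5800 * 0.95313379 * 0.50801483 = 2.5435

Answer: Price = 2.5435


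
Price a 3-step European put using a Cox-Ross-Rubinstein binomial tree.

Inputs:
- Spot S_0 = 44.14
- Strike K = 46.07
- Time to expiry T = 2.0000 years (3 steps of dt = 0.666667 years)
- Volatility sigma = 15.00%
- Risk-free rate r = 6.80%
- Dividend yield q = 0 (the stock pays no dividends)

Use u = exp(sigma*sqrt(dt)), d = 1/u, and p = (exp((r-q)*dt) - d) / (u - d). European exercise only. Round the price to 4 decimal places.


dt = T/N = 0.666667
u = exp(sigma*sqrt(dt)) = 1.130290; d = 1/u = 0.884728
p = (exp((r-q)*dt) - d) / (u - d) = 0.658279
Discount per step: exp(-r*dt) = 0.955679
Stock lattice S(k, i) with i counting down-moves:
  k=0: S(0,0) = 44.1400
  k=1: S(1,0) = 49.8910; S(1,1) = 39.0519
  k=2: S(2,0) = 56.3913; S(2,1) = 44.1400; S(2,2) = 34.5503
  k=3: S(3,0) = 63.7386; S(3,1) = 49.8910; S(3,2) = 39.0519; S(3,3) = 30.5677
Terminal payoffs V(N, i) = max(K - S_T, 0):
  V(3,0) = 0.000000; V(3,1) = 0.000000; V(3,2) = 7.018085; V(3,3) = 15.502329
Backward induction: V(k, i) = exp(-r*dt) * [p * V(k+1, i) + (1-p) * V(k+1, i+1)].
  V(2,0) = exp(-r*dt) * [p*0.000000 + (1-p)*0.000000] = 0.000000
  V(2,1) = exp(-r*dt) * [p*0.000000 + (1-p)*7.018085] = 2.291937
  V(2,2) = exp(-r*dt) * [p*7.018085 + (1-p)*15.502329] = 9.477784
  V(1,0) = exp(-r*dt) * [p*0.000000 + (1-p)*2.291937] = 0.748491
  V(1,1) = exp(-r*dt) * [p*2.291937 + (1-p)*9.477784] = 4.537079
  V(0,0) = exp(-r*dt) * [p*0.748491 + (1-p)*4.537079] = 1.952578

Answer: Price = V(0,0) = 1.9526


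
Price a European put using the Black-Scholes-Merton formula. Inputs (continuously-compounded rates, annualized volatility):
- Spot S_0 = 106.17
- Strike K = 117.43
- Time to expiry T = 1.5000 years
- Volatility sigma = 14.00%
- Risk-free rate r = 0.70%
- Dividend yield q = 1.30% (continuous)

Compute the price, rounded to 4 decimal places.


Answer: Price = 15.0552

Derivation:
d1 = (ln(S/K) + (r - q + 0.5*sigma^2) * T) / (sigma * sqrt(T)) = -0.55463929
d2 = d1 - sigma * sqrt(T) = -0.72610358
exp(-rT) = 0.98955493; exp(-qT) = 0.98068890
P = K * exp(-rT) * N(-d2) - S_0 * exp(-qT) * N(-d1)
N(-d1) = 0.71042930; N(-d2) = 0.76611236
P = 117.4300 * 0.98955493 * 0.76611236 - 106.1700 * 0.98068890 * 0.71042930 = 15.0552


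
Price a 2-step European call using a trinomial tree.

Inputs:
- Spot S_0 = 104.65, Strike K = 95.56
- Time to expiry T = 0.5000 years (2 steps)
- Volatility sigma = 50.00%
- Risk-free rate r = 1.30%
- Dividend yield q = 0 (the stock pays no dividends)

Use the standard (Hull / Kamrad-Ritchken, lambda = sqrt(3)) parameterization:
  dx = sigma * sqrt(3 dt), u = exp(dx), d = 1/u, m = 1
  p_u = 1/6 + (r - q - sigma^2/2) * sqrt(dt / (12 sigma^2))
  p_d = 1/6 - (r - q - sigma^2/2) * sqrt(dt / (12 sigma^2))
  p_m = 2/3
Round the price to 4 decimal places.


Answer: Price = V(0,0) = 18.9533

Derivation:
dt = T/N = 0.250000; dx = sigma*sqrt(3*dt) = 0.433013
u = exp(dx) = 1.541896; d = 1/u = 0.648552
p_u = 0.134335, p_m = 0.666667, p_d = 0.198998
Discount per step: exp(-r*dt) = 0.996755
Stock lattice S(k, j) with j the centered position index:
  k=0: S(0,+0) = 104.6500
  k=1: S(1,-1) = 67.8710; S(1,+0) = 104.6500; S(1,+1) = 161.3594
  k=2: S(2,-2) = 44.0179; S(2,-1) = 67.8710; S(2,+0) = 104.6500; S(2,+1) = 161.3594; S(2,+2) = 248.7994
Terminal payoffs V(N, j) = max(S_T - K, 0):
  V(2,-2) = 0.000000; V(2,-1) = 0.000000; V(2,+0) = 9.090000; V(2,+1) = 65.799396; V(2,+2) = 153.239376
Backward induction: V(k, j) = exp(-r*dt) * [p_u * V(k+1, j+1) + p_m * V(k+1, j) + p_d * V(k+1, j-1)]
  V(1,-1) = exp(-r*dt) * [p_u*9.090000 + p_m*0.000000 + p_d*0.000000] = 1.217143
  V(1,+0) = exp(-r*dt) * [p_u*65.799396 + p_m*9.090000 + p_d*0.000000] = 14.850822
  V(1,+1) = exp(-r*dt) * [p_u*153.239376 + p_m*65.799396 + p_d*9.090000] = 66.045581
  V(0,+0) = exp(-r*dt) * [p_u*66.045581 + p_m*14.850822 + p_d*1.217143] = 18.953295


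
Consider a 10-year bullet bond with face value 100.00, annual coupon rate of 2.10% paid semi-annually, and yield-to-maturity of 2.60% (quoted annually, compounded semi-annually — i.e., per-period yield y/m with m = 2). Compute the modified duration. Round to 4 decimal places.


Coupon per period c = face * coupon_rate / m = 1.050000
Periods per year m = 2; per-period yield y/m = 0.013000
Number of cashflows N = 20
Cashflows (t years, CF_t, discount factor 1/(1+y/m)^(m*t), PV):
  t = 0.5000: CF_t = 1.050000, DF = 0.987167, PV = 1.036525
  t = 1.0000: CF_t = 1.050000, DF = 0.974498, PV = 1.023223
  t = 1.5000: CF_t = 1.050000, DF = 0.961992, PV = 1.010092
  t = 2.0000: CF_t = 1.050000, DF = 0.949647, PV = 0.997129
  t = 2.5000: CF_t = 1.050000, DF = 0.937460, PV = 0.984333
  t = 3.0000: CF_t = 1.050000, DF = 0.925429, PV = 0.971701
  t = 3.5000: CF_t = 1.050000, DF = 0.913553, PV = 0.959231
  t = 4.0000: CF_t = 1.050000, DF = 0.901829, PV = 0.946921
  t = 4.5000: CF_t = 1.050000, DF = 0.890256, PV = 0.934769
  t = 5.0000: CF_t = 1.050000, DF = 0.878831, PV = 0.922773
  t = 5.5000: CF_t = 1.050000, DF = 0.867553, PV = 0.910931
  t = 6.0000: CF_t = 1.050000, DF = 0.856420, PV = 0.899241
  t = 6.5000: CF_t = 1.050000, DF = 0.845429, PV = 0.887701
  t = 7.0000: CF_t = 1.050000, DF = 0.834580, PV = 0.876309
  t = 7.5000: CF_t = 1.050000, DF = 0.823869, PV = 0.865063
  t = 8.0000: CF_t = 1.050000, DF = 0.813296, PV = 0.853961
  t = 8.5000: CF_t = 1.050000, DF = 0.802859, PV = 0.843002
  t = 9.0000: CF_t = 1.050000, DF = 0.792556, PV = 0.832184
  t = 9.5000: CF_t = 1.050000, DF = 0.782385, PV = 0.821504
  t = 10.0000: CF_t = 101.050000, DF = 0.772345, PV = 78.045418
Price P = sum_t PV_t = 95.622011
First compute Macaulay numerator sum_t t * PV_t:
  t * PV_t at t = 0.5000: 0.518263
  t * PV_t at t = 1.0000: 1.023223
  t * PV_t at t = 1.5000: 1.515138
  t * PV_t at t = 2.0000: 1.994259
  t * PV_t at t = 2.5000: 2.460833
  t * PV_t at t = 3.0000: 2.915103
  t * PV_t at t = 3.5000: 3.357308
  t * PV_t at t = 4.0000: 3.787684
  t * PV_t at t = 4.5000: 4.206460
  t * PV_t at t = 5.0000: 4.613865
  t * PV_t at t = 5.5000: 5.010120
  t * PV_t at t = 6.0000: 5.395444
  t * PV_t at t = 6.5000: 5.770054
  t * PV_t at t = 7.0000: 6.134160
  t * PV_t at t = 7.5000: 6.487971
  t * PV_t at t = 8.0000: 6.831690
  t * PV_t at t = 8.5000: 7.165519
  t * PV_t at t = 9.0000: 7.489655
  t * PV_t at t = 9.5000: 7.804291
  t * PV_t at t = 10.0000: 780.454179
Macaulay duration D = 864.935218 / 95.622011 = 9.045357
Modified duration = D / (1 + y/m) = 9.045357 / (1 + 0.013000) = 8.929276

Answer: Modified duration = 8.9293


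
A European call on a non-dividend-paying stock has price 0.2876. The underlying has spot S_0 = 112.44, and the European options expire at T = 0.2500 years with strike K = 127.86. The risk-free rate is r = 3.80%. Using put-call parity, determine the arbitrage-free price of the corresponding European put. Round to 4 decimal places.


Answer: Put price = 14.4987

Derivation:
Put-call parity: C - P = S_0 * exp(-qT) - K * exp(-rT).
S_0 * exp(-qT) = 112.4400 * 1.00000000 = 112.44000000
K * exp(-rT) = 127.8600 * 0.99054498 = 126.65108146
P = C - S*exp(-qT) + K*exp(-rT)
P = 0.2876 - 112.44000000 + 126.65108146 = 14.4987


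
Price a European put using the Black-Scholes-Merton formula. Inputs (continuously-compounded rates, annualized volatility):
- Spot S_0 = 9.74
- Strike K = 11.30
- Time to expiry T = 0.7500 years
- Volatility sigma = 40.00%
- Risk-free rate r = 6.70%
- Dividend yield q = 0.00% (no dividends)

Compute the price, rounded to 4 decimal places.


d1 = (ln(S/K) + (r - q + 0.5*sigma^2) * T) / (sigma * sqrt(T)) = -0.11059609
d2 = d1 - sigma * sqrt(T) = -0.45700625
exp(-rT) = 0.95099165; exp(-qT) = 1.00000000
P = K * exp(-rT) * N(-d2) - S_0 * exp(-qT) * N(-d1)
N(-d1) = 0.54403167; N(-d2) = 0.67616672
P = 11.3000 * 0.95099165 * 0.67616672 - 9.7400 * 1.00000000 * 0.54403167 = 1.9674

Answer: Price = 1.9674


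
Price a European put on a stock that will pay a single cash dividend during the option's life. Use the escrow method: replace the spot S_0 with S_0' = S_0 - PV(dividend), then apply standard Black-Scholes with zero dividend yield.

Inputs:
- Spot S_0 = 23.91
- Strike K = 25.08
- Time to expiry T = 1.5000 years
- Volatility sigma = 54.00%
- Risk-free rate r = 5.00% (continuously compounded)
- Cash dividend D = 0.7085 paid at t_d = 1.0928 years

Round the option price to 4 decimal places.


PV(D) = D * exp(-r * t_d) = 0.7085 * 0.94682594 = 0.67082618
S_0' = S_0 - PV(D) = 23.9100 - 0.67082618 = 23.23917382
d1 = (ln(S_0'/K) + (r + sigma^2/2)*T) / (sigma*sqrt(T)) = 0.32881930
d2 = d1 - sigma*sqrt(T) = -0.33254293
exp(-rT) = 0.92774349
N(-d1) = 0.37114614; N(-d2) = 0.63026034
P = K * exp(-rT) * N(-d2) - S_0' * N(-d1) = 25.0800 * 0.92774349 * 0.63026034 - 23.23917382 * 0.37114614 = 6.0396

Answer: Price = 6.0396


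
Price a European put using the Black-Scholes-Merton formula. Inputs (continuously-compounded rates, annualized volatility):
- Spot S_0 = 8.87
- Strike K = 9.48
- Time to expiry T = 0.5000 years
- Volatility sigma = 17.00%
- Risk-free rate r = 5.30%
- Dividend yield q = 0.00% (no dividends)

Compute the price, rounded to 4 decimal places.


d1 = (ln(S/K) + (r - q + 0.5*sigma^2) * T) / (sigma * sqrt(T)) = -0.27273125
d2 = d1 - sigma * sqrt(T) = -0.39293940
exp(-rT) = 0.97384804; exp(-qT) = 1.00000000
P = K * exp(-rT) * N(-d2) - S_0 * exp(-qT) * N(-d1)
N(-d1) = 0.60747010; N(-d2) = 0.65281788
P = 9.4800 * 0.97384804 * 0.65281788 - 8.8700 * 1.00000000 * 0.60747010 = 0.6386

Answer: Price = 0.6386


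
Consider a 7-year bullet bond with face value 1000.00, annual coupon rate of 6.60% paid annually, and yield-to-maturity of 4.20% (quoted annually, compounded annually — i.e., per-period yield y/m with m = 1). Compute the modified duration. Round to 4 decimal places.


Answer: Modified duration = 5.6731

Derivation:
Coupon per period c = face * coupon_rate / m = 66.000000
Periods per year m = 1; per-period yield y/m = 0.042000
Number of cashflows N = 7
Cashflows (t years, CF_t, discount factor 1/(1+y/m)^(m*t), PV):
  t = 1.0000: CF_t = 66.000000, DF = 0.959693, PV = 63.339731
  t = 2.0000: CF_t = 66.000000, DF = 0.921010, PV = 60.786690
  t = 3.0000: CF_t = 66.000000, DF = 0.883887, PV = 58.336555
  t = 4.0000: CF_t = 66.000000, DF = 0.848260, PV = 55.985178
  t = 5.0000: CF_t = 66.000000, DF = 0.814069, PV = 53.728577
  t = 6.0000: CF_t = 66.000000, DF = 0.781257, PV = 51.562934
  t = 7.0000: CF_t = 1066.000000, DF = 0.749766, PV = 799.250970
Price P = sum_t PV_t = 1142.990635
First compute Macaulay numerator sum_t t * PV_t:
  t * PV_t at t = 1.0000: 63.339731
  t * PV_t at t = 2.0000: 121.573381
  t * PV_t at t = 3.0000: 175.009665
  t * PV_t at t = 4.0000: 223.940710
  t * PV_t at t = 5.0000: 268.642886
  t * PV_t at t = 6.0000: 309.377604
  t * PV_t at t = 7.0000: 5594.756789
Macaulay duration D = 6756.640767 / 1142.990635 = 5.911370
Modified duration = D / (1 + y/m) = 5.911370 / (1 + 0.042000) = 5.673100


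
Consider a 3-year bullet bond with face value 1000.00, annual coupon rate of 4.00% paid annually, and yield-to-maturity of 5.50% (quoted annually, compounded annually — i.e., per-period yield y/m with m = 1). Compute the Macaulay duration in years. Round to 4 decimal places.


Coupon per period c = face * coupon_rate / m = 40.000000
Periods per year m = 1; per-period yield y/m = 0.055000
Number of cashflows N = 3
Cashflows (t years, CF_t, discount factor 1/(1+y/m)^(m*t), PV):
  t = 1.0000: CF_t = 40.000000, DF = 0.947867, PV = 37.914692
  t = 2.0000: CF_t = 40.000000, DF = 0.898452, PV = 35.938097
  t = 3.0000: CF_t = 1040.000000, DF = 0.851614, PV = 885.678211
Price P = sum_t PV_t = 959.530999
Macaulay numerator sum_t t * PV_t:
  t * PV_t at t = 1.0000: 37.914692
  t * PV_t at t = 2.0000: 71.876193
  t * PV_t at t = 3.0000: 2657.034632
Macaulay duration D = (sum_t t * PV_t) / P = 2766.825517 / 959.530999 = 2.883519

Answer: Macaulay duration = 2.8835 years


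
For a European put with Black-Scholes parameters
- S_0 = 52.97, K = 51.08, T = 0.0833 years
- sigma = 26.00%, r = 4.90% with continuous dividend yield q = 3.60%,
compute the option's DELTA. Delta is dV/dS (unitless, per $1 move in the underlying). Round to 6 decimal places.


Answer: Delta = -0.295050

Derivation:
d1 = 0.5361253242; d2 = 0.4610848018
phi(d1) = 0.3455376342; exp(-qT) = 0.9970056919; exp(-rT) = 0.9959266188
N(-d1) = 0.2959359695
Delta = -exp(-qT) * N(-d1) = -0.9970056919 * 0.2959359695 = -0.295050


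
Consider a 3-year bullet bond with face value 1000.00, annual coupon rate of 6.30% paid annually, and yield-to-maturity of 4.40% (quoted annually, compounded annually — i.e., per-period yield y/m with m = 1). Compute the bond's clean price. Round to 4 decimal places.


Answer: Price = 1052.3290

Derivation:
Coupon per period c = face * coupon_rate / m = 63.000000
Periods per year m = 1; per-period yield y/m = 0.044000
Number of cashflows N = 3
Cashflows (t years, CF_t, discount factor 1/(1+y/m)^(m*t), PV):
  t = 1.0000: CF_t = 63.000000, DF = 0.957854, PV = 60.344828
  t = 2.0000: CF_t = 63.000000, DF = 0.917485, PV = 57.801559
  t = 3.0000: CF_t = 1063.000000, DF = 0.878817, PV = 934.182588
Price P = sum_t PV_t = 1052.328975


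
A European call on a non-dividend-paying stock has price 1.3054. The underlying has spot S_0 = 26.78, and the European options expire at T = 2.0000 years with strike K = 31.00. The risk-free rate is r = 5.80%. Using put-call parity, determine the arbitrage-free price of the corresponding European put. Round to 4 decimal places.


Put-call parity: C - P = S_0 * exp(-qT) - K * exp(-rT).
S_0 * exp(-qT) = 26.7800 * 1.00000000 = 26.78000000
K * exp(-rT) = 31.0000 * 0.89047522 = 27.60473192
P = C - S*exp(-qT) + K*exp(-rT)
P = 1.3054 - 26.78000000 + 27.60473192 = 2.1301

Answer: Put price = 2.1301


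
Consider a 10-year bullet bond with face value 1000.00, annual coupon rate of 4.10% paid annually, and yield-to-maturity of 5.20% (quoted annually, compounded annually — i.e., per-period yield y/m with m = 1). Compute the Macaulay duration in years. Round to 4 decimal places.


Coupon per period c = face * coupon_rate / m = 41.000000
Periods per year m = 1; per-period yield y/m = 0.052000
Number of cashflows N = 10
Cashflows (t years, CF_t, discount factor 1/(1+y/m)^(m*t), PV):
  t = 1.0000: CF_t = 41.000000, DF = 0.950570, PV = 38.973384
  t = 2.0000: CF_t = 41.000000, DF = 0.903584, PV = 37.046943
  t = 3.0000: CF_t = 41.000000, DF = 0.858920, PV = 35.215725
  t = 4.0000: CF_t = 41.000000, DF = 0.816464, PV = 33.475024
  t = 5.0000: CF_t = 41.000000, DF = 0.776106, PV = 31.820365
  t = 6.0000: CF_t = 41.000000, DF = 0.737744, PV = 30.247495
  t = 7.0000: CF_t = 41.000000, DF = 0.701277, PV = 28.752372
  t = 8.0000: CF_t = 41.000000, DF = 0.666613, PV = 27.331152
  t = 9.0000: CF_t = 41.000000, DF = 0.633663, PV = 25.980183
  t = 10.0000: CF_t = 1041.000000, DF = 0.602341, PV = 627.037235
Price P = sum_t PV_t = 915.879879
Macaulay numerator sum_t t * PV_t:
  t * PV_t at t = 1.0000: 38.973384
  t * PV_t at t = 2.0000: 74.093886
  t * PV_t at t = 3.0000: 105.647176
  t * PV_t at t = 4.0000: 133.900096
  t * PV_t at t = 5.0000: 159.101825
  t * PV_t at t = 6.0000: 181.484972
  t * PV_t at t = 7.0000: 201.266604
  t * PV_t at t = 8.0000: 218.649216
  t * PV_t at t = 9.0000: 233.821643
  t * PV_t at t = 10.0000: 6270.372354
Macaulay duration D = (sum_t t * PV_t) / P = 7617.311156 / 915.879879 = 8.316933

Answer: Macaulay duration = 8.3169 years


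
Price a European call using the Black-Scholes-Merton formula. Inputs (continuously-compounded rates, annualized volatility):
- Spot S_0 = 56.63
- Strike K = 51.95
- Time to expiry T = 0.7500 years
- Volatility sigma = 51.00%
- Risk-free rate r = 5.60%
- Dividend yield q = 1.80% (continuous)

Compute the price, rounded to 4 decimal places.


Answer: Price = 12.5690

Derivation:
d1 = (ln(S/K) + (r - q + 0.5*sigma^2) * T) / (sigma * sqrt(T)) = 0.48066032
d2 = d1 - sigma * sqrt(T) = 0.03898736
exp(-rT) = 0.95886978; exp(-qT) = 0.98659072
C = S_0 * exp(-qT) * N(d1) - K * exp(-rT) * N(d2)
N(d1) = 0.68462103; N(d2) = 0.51554977
C = 56.6300 * 0.98659072 * 0.68462103 - 51.9500 * 0.95886978 * 0.51554977 = 12.5690


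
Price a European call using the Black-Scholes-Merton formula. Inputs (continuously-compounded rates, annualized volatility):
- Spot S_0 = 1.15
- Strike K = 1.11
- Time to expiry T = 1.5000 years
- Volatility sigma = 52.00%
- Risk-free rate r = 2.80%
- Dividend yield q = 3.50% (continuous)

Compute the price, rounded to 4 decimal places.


Answer: Price = 0.2829

Derivation:
d1 = (ln(S/K) + (r - q + 0.5*sigma^2) * T) / (sigma * sqrt(T)) = 0.35753432
d2 = d1 - sigma * sqrt(T) = -0.27933302
exp(-rT) = 0.95886978; exp(-qT) = 0.94885432
C = S_0 * exp(-qT) * N(d1) - K * exp(-rT) * N(d2)
N(d1) = 0.63965408; N(d2) = 0.38999464
C = 1.1500 * 0.94885432 * 0.63965408 - 1.1100 * 0.95886978 * 0.38999464 = 0.2829


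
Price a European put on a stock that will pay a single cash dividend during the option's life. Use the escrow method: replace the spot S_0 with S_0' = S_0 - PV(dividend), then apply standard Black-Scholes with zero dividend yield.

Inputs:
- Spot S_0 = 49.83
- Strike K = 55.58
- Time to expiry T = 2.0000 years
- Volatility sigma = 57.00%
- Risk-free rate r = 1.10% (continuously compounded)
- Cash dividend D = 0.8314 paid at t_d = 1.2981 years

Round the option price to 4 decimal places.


Answer: Price = 18.9906

Derivation:
PV(D) = D * exp(-r * t_d) = 0.8314 * 0.98582236 = 0.81961271
S_0' = S_0 - PV(D) = 49.8300 - 0.81961271 = 49.01038729
d1 = (ln(S_0'/K) + (r + sigma^2/2)*T) / (sigma*sqrt(T)) = 0.27429396
d2 = d1 - sigma*sqrt(T) = -0.53180777
exp(-rT) = 0.97824024
N(-d1) = 0.39192936; N(-d2) = 0.70257043
P = K * exp(-rT) * N(-d2) - S_0' * N(-d1) = 55.5800 * 0.97824024 * 0.70257043 - 49.01038729 * 0.39192936 = 18.9906


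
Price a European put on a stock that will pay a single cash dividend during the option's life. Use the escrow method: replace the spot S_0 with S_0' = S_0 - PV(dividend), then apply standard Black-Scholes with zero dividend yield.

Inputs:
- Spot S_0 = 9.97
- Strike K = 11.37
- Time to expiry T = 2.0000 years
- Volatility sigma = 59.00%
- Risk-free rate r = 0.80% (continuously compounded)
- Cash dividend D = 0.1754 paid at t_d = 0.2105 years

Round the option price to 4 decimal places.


PV(D) = D * exp(-r * t_d) = 0.1754 * 0.99831742 = 0.17510487
S_0' = S_0 - PV(D) = 9.9700 - 0.17510487 = 9.79489513
d1 = (ln(S_0'/K) + (r + sigma^2/2)*T) / (sigma*sqrt(T)) = 0.25765417
d2 = d1 - sigma*sqrt(T) = -0.57673183
exp(-rT) = 0.98412732
N(-d1) = 0.39833691; N(-d2) = 0.71793969
P = K * exp(-rT) * N(-d2) - S_0' * N(-d1) = 11.3700 * 0.98412732 * 0.71793969 - 9.79489513 * 0.39833691 = 4.1317

Answer: Price = 4.1317


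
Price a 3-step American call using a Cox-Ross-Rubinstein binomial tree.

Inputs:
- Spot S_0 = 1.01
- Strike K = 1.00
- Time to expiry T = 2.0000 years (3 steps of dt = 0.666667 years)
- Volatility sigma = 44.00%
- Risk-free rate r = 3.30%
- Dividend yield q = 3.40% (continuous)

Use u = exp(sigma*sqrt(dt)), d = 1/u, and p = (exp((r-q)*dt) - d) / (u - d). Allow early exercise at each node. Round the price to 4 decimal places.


Answer: Price = V(0,0) = 0.2556

Derivation:
dt = T/N = 0.666667
u = exp(sigma*sqrt(dt)) = 1.432267; d = 1/u = 0.698194
p = (exp((r-q)*dt) - d) / (u - d) = 0.410231
Discount per step: exp(-r*dt) = 0.978240
Stock lattice S(k, i) with i counting down-moves:
  k=0: S(0,0) = 1.0100
  k=1: S(1,0) = 1.4466; S(1,1) = 0.7052
  k=2: S(2,0) = 2.0719; S(2,1) = 1.0100; S(2,2) = 0.4923
  k=3: S(3,0) = 2.9675; S(3,1) = 1.4466; S(3,2) = 0.7052; S(3,3) = 0.3438
Terminal payoffs V(N, i) = max(S_T - K, 0):
  V(3,0) = 1.967518; V(3,1) = 0.446590; V(3,2) = 0.000000; V(3,3) = 0.000000
Backward induction: V(k, i) = exp(-r*dt) * [p * V(k+1, i) + (1-p) * V(k+1, i+1)]; then take max(V_cont, immediate exercise) for American.
  V(2,0) = exp(-r*dt) * [p*1.967518 + (1-p)*0.446590] = 1.047228; exercise = 1.071903; V(2,0) = max -> 1.071903
  V(2,1) = exp(-r*dt) * [p*0.446590 + (1-p)*0.000000] = 0.179219; exercise = 0.010000; V(2,1) = max -> 0.179219
  V(2,2) = exp(-r*dt) * [p*0.000000 + (1-p)*0.000000] = 0.000000; exercise = 0.000000; V(2,2) = max -> 0.000000
  V(1,0) = exp(-r*dt) * [p*1.071903 + (1-p)*0.179219] = 0.533557; exercise = 0.446590; V(1,0) = max -> 0.533557
  V(1,1) = exp(-r*dt) * [p*0.179219 + (1-p)*0.000000] = 0.071921; exercise = 0.000000; V(1,1) = max -> 0.071921
  V(0,0) = exp(-r*dt) * [p*0.533557 + (1-p)*0.071921] = 0.255613; exercise = 0.010000; V(0,0) = max -> 0.255613


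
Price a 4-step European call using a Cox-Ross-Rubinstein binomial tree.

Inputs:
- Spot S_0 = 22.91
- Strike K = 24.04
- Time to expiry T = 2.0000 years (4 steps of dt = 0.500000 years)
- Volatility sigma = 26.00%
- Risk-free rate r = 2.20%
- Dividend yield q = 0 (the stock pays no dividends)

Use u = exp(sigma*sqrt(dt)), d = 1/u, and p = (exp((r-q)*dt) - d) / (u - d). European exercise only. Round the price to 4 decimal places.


Answer: Price = V(0,0) = 3.2760

Derivation:
dt = T/N = 0.500000
u = exp(sigma*sqrt(dt)) = 1.201833; d = 1/u = 0.832062
p = (exp((r-q)*dt) - d) / (u - d) = 0.484079
Discount per step: exp(-r*dt) = 0.989060
Stock lattice S(k, i) with i counting down-moves:
  k=0: S(0,0) = 22.9100
  k=1: S(1,0) = 27.5340; S(1,1) = 19.0626
  k=2: S(2,0) = 33.0913; S(2,1) = 22.9100; S(2,2) = 15.8612
  k=3: S(3,0) = 39.7702; S(3,1) = 27.5340; S(3,2) = 19.0626; S(3,3) = 13.1975
  k=4: S(4,0) = 47.7971; S(4,1) = 33.0913; S(4,2) = 22.9100; S(4,3) = 15.8612; S(4,4) = 10.9812
Terminal payoffs V(N, i) = max(S_T - K, 0):
  V(4,0) = 23.757080; V(4,1) = 9.051254; V(4,2) = 0.000000; V(4,3) = 0.000000; V(4,4) = 0.000000
Backward induction: V(k, i) = exp(-r*dt) * [p * V(k+1, i) + (1-p) * V(k+1, i+1)].
  V(3,0) = exp(-r*dt) * [p*23.757080 + (1-p)*9.051254] = 15.993147
  V(3,1) = exp(-r*dt) * [p*9.051254 + (1-p)*0.000000] = 4.333594
  V(3,2) = exp(-r*dt) * [p*0.000000 + (1-p)*0.000000] = 0.000000
  V(3,3) = exp(-r*dt) * [p*0.000000 + (1-p)*0.000000] = 0.000000
  V(2,0) = exp(-r*dt) * [p*15.993147 + (1-p)*4.333594] = 9.868591
  V(2,1) = exp(-r*dt) * [p*4.333594 + (1-p)*0.000000] = 2.074854
  V(2,2) = exp(-r*dt) * [p*0.000000 + (1-p)*0.000000] = 0.000000
  V(1,0) = exp(-r*dt) * [p*9.868591 + (1-p)*2.074854] = 5.783671
  V(1,1) = exp(-r*dt) * [p*2.074854 + (1-p)*0.000000] = 0.993407
  V(0,0) = exp(-r*dt) * [p*5.783671 + (1-p)*0.993407] = 3.276040
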